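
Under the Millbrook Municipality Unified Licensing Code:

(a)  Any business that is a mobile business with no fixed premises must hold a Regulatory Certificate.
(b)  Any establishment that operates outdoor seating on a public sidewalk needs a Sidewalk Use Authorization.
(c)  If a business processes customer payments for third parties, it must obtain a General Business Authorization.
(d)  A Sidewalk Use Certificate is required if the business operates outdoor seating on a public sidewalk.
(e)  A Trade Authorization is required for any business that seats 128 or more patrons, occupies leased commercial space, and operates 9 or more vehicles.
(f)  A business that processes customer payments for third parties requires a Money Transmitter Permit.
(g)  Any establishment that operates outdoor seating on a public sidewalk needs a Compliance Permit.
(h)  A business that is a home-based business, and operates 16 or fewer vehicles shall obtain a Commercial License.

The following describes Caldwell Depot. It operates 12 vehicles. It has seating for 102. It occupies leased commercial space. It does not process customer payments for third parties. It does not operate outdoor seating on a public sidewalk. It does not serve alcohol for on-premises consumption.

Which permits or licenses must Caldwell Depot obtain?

(a) occupies leased commercial space (not: is a mobile business with no fixed premises) → Regulatory Certificate not required.
(b) does not operate outdoor seating on a public sidewalk → Sidewalk Use Authorization not required.
(c) does not process customer payments for third parties → General Business Authorization not required.
(d) does not operate outdoor seating on a public sidewalk → Sidewalk Use Certificate not required.
(e) seating 102 < 128; occupies leased commercial space; vehicles 12 ≥ 9 → Trade Authorization not required.
(f) does not process customer payments for third parties → Money Transmitter Permit not required.
(g) does not operate outdoor seating on a public sidewalk → Compliance Permit not required.
(h) occupies leased commercial space (not: is a home-based business); vehicles 12 ≤ 16 → Commercial License not required.

None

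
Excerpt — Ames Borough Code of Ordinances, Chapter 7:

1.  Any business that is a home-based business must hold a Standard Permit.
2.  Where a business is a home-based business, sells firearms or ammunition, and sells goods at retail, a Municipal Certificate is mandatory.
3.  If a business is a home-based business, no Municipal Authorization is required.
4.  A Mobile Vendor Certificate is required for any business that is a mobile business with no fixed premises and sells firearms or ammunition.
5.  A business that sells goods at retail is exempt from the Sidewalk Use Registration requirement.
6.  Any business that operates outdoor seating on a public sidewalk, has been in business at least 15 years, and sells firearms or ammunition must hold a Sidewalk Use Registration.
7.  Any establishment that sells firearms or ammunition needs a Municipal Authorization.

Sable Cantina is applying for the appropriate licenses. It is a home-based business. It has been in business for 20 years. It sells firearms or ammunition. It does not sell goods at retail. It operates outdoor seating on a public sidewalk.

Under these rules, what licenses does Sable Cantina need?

Sidewalk Use Registration, Standard Permit

1. is a home-based business → Standard Permit required.
2. is a home-based business; sells firearms or ammunition; does not sell goods at retail → Municipal Certificate not required.
3. is a home-based business → exempt from Municipal Authorization.
4. is a home-based business (not: is a mobile business with no fixed premises); sells firearms or ammunition → Mobile Vendor Certificate not required.
5. does not sell goods at retail → Sidewalk Use Registration exemption does not apply.
6. operates outdoor seating on a public sidewalk; years in business 20 ≥ 15; sells firearms or ammunition → Sidewalk Use Registration required.
7. sells firearms or ammunition → Municipal Authorization required.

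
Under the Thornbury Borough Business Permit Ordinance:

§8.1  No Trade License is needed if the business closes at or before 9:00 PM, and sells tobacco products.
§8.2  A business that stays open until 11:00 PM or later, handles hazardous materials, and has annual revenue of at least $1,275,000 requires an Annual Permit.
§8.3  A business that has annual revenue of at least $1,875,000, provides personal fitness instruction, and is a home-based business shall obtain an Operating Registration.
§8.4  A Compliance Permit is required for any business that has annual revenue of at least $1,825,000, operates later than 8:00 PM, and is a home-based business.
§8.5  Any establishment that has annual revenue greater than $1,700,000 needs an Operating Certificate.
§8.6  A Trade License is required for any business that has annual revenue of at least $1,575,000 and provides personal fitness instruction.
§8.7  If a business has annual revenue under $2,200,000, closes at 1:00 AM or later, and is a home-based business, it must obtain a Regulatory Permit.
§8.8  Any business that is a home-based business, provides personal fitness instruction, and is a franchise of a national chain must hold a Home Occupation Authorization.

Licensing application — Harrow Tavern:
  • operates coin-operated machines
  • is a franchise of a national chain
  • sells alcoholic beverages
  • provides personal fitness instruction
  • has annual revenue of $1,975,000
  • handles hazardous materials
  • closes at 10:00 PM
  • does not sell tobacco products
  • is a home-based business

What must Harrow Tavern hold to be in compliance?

Compliance Permit, Home Occupation Authorization, Operating Certificate, Operating Registration, Trade License

§8.1 closes 10:00 PM, after 9:00 PM; does not sell tobacco products → Trade License exemption does not apply.
§8.2 closes 10:00 PM, at/before 11:00 PM; handles hazardous materials; revenue $1,975,000 ≥ $1,275,000 → Annual Permit not required.
§8.3 revenue $1,975,000 ≥ $1,875,000; provides personal fitness instruction; is a home-based business → Operating Registration required.
§8.4 revenue $1,975,000 ≥ $1,825,000; closes 10:00 PM, after 8:00 PM; is a home-based business → Compliance Permit required.
§8.5 revenue $1,975,000 > $1,700,000 → Operating Certificate required.
§8.6 revenue $1,975,000 ≥ $1,575,000; provides personal fitness instruction → Trade License required.
§8.7 revenue $1,975,000 < $2,200,000; closes 10:00 PM, at/before 1:00 AM; is a home-based business → Regulatory Permit not required.
§8.8 is a home-based business; provides personal fitness instruction; is a franchise of a national chain → Home Occupation Authorization required.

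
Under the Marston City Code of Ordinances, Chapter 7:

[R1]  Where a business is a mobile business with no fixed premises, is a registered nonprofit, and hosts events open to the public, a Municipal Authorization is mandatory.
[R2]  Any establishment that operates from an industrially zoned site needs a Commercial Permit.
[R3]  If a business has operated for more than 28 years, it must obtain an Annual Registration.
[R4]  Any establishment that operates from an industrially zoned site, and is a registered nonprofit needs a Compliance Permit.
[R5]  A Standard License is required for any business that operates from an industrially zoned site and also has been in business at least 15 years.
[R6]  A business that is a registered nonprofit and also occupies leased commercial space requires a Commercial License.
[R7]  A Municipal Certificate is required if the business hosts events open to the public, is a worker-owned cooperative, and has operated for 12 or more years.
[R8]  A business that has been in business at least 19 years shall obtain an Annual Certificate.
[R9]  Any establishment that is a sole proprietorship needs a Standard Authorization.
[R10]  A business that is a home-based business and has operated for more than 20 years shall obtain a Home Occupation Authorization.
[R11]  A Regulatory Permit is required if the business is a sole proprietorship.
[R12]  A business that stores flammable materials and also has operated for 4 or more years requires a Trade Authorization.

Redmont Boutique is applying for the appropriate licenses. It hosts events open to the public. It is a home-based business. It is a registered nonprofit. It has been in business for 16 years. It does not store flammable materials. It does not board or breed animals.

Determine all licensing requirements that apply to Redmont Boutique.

[R1] is a home-based business (not: is a mobile business with no fixed premises); is a registered nonprofit; hosts events open to the public → Municipal Authorization not required.
[R2] is a home-based business (not: operates from an industrially zoned site) → Commercial Permit not required.
[R3] years in business 16 ≤ 28 → Annual Registration not required.
[R4] is a home-based business (not: operates from an industrially zoned site); is a registered nonprofit → Compliance Permit not required.
[R5] is a home-based business (not: operates from an industrially zoned site); years in business 16 ≥ 15 → Standard License not required.
[R6] is a registered nonprofit; is a home-based business (not: occupies leased commercial space) → Commercial License not required.
[R7] hosts events open to the public; is a registered nonprofit (not: is a worker-owned cooperative); years in business 16 ≥ 12 → Municipal Certificate not required.
[R8] years in business 16 < 19 → Annual Certificate not required.
[R9] is a registered nonprofit (not: is a sole proprietorship) → Standard Authorization not required.
[R10] is a home-based business; years in business 16 ≤ 20 → Home Occupation Authorization not required.
[R11] is a registered nonprofit (not: is a sole proprietorship) → Regulatory Permit not required.
[R12] does not store flammable materials; years in business 16 ≥ 4 → Trade Authorization not required.

None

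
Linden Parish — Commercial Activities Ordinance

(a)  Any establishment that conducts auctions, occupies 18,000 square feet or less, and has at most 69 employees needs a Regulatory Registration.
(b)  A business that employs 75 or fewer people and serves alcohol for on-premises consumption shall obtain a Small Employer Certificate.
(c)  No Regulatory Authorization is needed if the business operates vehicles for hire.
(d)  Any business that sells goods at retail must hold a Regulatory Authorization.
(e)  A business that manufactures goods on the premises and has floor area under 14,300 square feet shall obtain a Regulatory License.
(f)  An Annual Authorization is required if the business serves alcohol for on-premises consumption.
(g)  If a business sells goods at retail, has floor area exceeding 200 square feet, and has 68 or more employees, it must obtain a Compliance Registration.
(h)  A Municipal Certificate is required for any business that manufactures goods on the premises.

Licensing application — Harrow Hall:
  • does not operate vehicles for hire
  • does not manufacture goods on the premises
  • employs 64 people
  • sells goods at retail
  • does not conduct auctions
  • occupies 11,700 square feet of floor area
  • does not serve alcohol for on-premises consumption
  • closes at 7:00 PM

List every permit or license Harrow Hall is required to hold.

(a) does not conduct auctions; floor area 11,700 square feet ≤ 18,000 square feet; employees 64 ≤ 69 → Regulatory Registration not required.
(b) employees 64 ≤ 75; does not serve alcohol for on-premises consumption → Small Employer Certificate not required.
(c) does not operate vehicles for hire → Regulatory Authorization exemption does not apply.
(d) sells goods at retail → Regulatory Authorization required.
(e) does not manufacture goods on the premises; floor area 11,700 square feet < 14,300 square feet → Regulatory License not required.
(f) does not serve alcohol for on-premises consumption → Annual Authorization not required.
(g) sells goods at retail; floor area 11,700 square feet > 200 square feet; employees 64 < 68 → Compliance Registration not required.
(h) does not manufacture goods on the premises → Municipal Certificate not required.

Regulatory Authorization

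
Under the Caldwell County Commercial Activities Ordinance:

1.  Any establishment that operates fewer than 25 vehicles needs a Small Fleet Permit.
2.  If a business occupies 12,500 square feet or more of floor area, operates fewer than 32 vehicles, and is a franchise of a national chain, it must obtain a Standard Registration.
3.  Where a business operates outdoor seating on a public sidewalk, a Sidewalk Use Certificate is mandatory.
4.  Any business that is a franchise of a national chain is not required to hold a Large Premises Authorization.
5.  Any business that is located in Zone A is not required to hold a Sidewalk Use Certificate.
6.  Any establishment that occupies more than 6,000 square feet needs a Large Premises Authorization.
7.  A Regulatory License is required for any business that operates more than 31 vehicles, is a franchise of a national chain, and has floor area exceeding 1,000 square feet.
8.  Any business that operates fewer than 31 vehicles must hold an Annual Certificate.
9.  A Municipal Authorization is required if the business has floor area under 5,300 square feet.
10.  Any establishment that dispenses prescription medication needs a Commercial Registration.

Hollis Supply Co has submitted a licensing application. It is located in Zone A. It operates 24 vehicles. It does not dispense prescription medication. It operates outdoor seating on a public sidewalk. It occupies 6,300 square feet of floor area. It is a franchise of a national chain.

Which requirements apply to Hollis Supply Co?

1. vehicles 24 < 25 → Small Fleet Permit required.
2. floor area 6,300 square feet < 12,500 square feet; vehicles 24 < 32; is a franchise of a national chain → Standard Registration not required.
3. operates outdoor seating on a public sidewalk → Sidewalk Use Certificate required.
4. is a franchise of a national chain → exempt from Large Premises Authorization.
5. is located in Zone A → exempt from Sidewalk Use Certificate.
6. floor area 6,300 square feet > 6,000 square feet → Large Premises Authorization required.
7. vehicles 24 ≤ 31; is a franchise of a national chain; floor area 6,300 square feet > 1,000 square feet → Regulatory License not required.
8. vehicles 24 < 31 → Annual Certificate required.
9. floor area 6,300 square feet ≥ 5,300 square feet → Municipal Authorization not required.
10. does not dispense prescription medication → Commercial Registration not required.

Annual Certificate, Small Fleet Permit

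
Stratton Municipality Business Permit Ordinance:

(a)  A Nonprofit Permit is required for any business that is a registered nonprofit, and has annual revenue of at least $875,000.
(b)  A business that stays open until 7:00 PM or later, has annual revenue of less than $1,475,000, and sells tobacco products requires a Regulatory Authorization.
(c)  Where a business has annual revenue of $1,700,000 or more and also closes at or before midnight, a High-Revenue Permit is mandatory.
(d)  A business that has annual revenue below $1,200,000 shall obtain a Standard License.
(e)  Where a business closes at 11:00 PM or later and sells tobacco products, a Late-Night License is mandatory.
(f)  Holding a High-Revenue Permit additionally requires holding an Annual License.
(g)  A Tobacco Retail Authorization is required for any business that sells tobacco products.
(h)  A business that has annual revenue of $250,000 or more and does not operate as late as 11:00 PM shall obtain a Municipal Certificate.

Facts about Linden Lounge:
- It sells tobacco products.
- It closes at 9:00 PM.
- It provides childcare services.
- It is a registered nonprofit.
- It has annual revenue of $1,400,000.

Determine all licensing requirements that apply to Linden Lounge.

(a) is a registered nonprofit; revenue $1,400,000 ≥ $875,000 → Nonprofit Permit required.
(b) closes 9:00 PM, after 7:00 PM; revenue $1,400,000 < $1,475,000; sells tobacco products → Regulatory Authorization required.
(c) revenue $1,400,000 < $1,700,000; closes 9:00 PM, at/before midnight → High-Revenue Permit not required.
(d) revenue $1,400,000 ≥ $1,200,000 → Standard License not required.
(e) closes 9:00 PM, at/before 11:00 PM; sells tobacco products → Late-Night License not required.
(f) High-Revenue Permit is not required → no effect.
(g) sells tobacco products → Tobacco Retail Authorization required.
(h) revenue $1,400,000 ≥ $250,000; closes 9:00 PM, at/before 11:00 PM → Municipal Certificate required.

Municipal Certificate, Nonprofit Permit, Regulatory Authorization, Tobacco Retail Authorization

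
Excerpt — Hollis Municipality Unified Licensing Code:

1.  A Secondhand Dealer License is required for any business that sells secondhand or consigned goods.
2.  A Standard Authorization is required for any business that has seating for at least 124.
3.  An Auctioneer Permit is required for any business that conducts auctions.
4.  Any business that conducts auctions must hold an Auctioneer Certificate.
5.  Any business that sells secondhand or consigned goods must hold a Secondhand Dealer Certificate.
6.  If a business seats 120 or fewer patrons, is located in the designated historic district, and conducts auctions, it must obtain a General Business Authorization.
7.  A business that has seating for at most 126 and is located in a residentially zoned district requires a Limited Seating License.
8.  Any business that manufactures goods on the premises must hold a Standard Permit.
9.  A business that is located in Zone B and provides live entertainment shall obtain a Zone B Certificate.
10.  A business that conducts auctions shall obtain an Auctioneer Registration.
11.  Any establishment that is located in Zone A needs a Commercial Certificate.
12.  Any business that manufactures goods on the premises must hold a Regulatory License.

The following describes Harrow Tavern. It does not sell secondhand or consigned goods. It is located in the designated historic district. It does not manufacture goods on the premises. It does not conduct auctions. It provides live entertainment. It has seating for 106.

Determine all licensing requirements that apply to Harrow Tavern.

None

1. does not sell secondhand or consigned goods → Secondhand Dealer License not required.
2. seating 106 < 124 → Standard Authorization not required.
3. does not conduct auctions → Auctioneer Permit not required.
4. does not conduct auctions → Auctioneer Certificate not required.
5. does not sell secondhand or consigned goods → Secondhand Dealer Certificate not required.
6. seating 106 ≤ 120; is located in the designated historic district; does not conduct auctions → General Business Authorization not required.
7. seating 106 ≤ 126; is located in the designated historic district (not: is located in a residentially zoned district) → Limited Seating License not required.
8. does not manufacture goods on the premises → Standard Permit not required.
9. is located in the designated historic district (not: is located in Zone B); provides live entertainment → Zone B Certificate not required.
10. does not conduct auctions → Auctioneer Registration not required.
11. is located in the designated historic district (not: is located in Zone A) → Commercial Certificate not required.
12. does not manufacture goods on the premises → Regulatory License not required.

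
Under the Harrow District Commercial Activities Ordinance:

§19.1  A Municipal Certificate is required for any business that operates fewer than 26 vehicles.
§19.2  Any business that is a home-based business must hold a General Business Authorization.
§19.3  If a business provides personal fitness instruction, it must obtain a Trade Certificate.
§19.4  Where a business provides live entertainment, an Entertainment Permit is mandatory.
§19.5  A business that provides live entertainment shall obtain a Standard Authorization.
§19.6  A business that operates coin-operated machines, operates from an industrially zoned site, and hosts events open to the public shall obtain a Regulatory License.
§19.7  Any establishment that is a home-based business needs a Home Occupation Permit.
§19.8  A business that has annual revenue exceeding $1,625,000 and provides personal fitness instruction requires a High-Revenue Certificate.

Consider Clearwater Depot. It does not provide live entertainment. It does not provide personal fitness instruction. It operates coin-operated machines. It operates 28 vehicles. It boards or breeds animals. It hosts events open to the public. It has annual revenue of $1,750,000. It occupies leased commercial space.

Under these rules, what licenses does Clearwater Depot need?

§19.1 vehicles 28 ≥ 26 → Municipal Certificate not required.
§19.2 occupies leased commercial space (not: is a home-based business) → General Business Authorization not required.
§19.3 does not provide personal fitness instruction → Trade Certificate not required.
§19.4 does not provide live entertainment → Entertainment Permit not required.
§19.5 does not provide live entertainment → Standard Authorization not required.
§19.6 operates coin-operated machines; occupies leased commercial space (not: operates from an industrially zoned site); hosts events open to the public → Regulatory License not required.
§19.7 occupies leased commercial space (not: is a home-based business) → Home Occupation Permit not required.
§19.8 revenue $1,750,000 > $1,625,000; does not provide personal fitness instruction → High-Revenue Certificate not required.

None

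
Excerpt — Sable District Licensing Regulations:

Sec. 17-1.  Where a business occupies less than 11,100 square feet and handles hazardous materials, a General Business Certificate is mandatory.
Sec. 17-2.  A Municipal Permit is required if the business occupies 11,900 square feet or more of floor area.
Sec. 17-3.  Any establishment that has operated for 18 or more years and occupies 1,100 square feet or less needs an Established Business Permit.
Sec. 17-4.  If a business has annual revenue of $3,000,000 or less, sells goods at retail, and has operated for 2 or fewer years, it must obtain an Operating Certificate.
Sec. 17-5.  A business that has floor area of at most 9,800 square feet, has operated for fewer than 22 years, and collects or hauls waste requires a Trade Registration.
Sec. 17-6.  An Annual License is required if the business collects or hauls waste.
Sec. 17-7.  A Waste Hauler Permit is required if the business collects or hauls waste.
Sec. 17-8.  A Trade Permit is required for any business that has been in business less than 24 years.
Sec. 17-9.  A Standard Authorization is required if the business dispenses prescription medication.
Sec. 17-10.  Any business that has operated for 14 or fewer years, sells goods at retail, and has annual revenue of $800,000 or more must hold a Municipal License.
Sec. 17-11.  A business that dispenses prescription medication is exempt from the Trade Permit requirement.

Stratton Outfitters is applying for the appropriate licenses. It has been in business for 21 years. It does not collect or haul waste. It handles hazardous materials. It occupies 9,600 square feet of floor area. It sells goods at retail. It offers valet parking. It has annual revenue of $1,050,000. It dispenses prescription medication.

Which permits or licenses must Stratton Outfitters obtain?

Sec. 17-1. floor area 9,600 square feet < 11,100 square feet; handles hazardous materials → General Business Certificate required.
Sec. 17-2. floor area 9,600 square feet < 11,900 square feet → Municipal Permit not required.
Sec. 17-3. years in business 21 ≥ 18; floor area 9,600 square feet > 1,100 square feet → Established Business Permit not required.
Sec. 17-4. revenue $1,050,000 ≤ $3,000,000; sells goods at retail; years in business 21 > 2 → Operating Certificate not required.
Sec. 17-5. floor area 9,600 square feet ≤ 9,800 square feet; years in business 21 < 22; does not collect or haul waste → Trade Registration not required.
Sec. 17-6. does not collect or haul waste → Annual License not required.
Sec. 17-7. does not collect or haul waste → Waste Hauler Permit not required.
Sec. 17-8. years in business 21 < 24 → Trade Permit required.
Sec. 17-9. dispenses prescription medication → Standard Authorization required.
Sec. 17-10. years in business 21 > 14; sells goods at retail; revenue $1,050,000 ≥ $800,000 → Municipal License not required.
Sec. 17-11. dispenses prescription medication → exempt from Trade Permit.

General Business Certificate, Standard Authorization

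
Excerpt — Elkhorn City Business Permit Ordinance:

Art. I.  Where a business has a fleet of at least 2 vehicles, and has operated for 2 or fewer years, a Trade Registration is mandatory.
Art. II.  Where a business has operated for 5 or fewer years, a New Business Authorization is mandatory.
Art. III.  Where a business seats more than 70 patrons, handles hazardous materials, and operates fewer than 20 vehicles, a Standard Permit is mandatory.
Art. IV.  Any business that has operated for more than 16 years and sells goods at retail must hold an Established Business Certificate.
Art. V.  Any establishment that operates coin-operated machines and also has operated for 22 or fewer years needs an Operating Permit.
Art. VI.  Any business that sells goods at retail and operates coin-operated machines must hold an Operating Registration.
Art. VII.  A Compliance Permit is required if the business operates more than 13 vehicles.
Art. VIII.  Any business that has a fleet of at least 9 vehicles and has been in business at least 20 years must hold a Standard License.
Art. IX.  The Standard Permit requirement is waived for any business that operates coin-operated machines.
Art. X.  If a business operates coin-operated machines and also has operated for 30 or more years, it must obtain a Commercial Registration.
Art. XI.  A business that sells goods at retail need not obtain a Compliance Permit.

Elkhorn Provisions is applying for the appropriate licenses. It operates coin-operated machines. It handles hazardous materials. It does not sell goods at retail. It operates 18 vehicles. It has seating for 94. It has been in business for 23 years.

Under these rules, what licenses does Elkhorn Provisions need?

Compliance Permit, Standard License

Art. I. vehicles 18 ≥ 2; years in business 23 > 2 → Trade Registration not required.
Art. II. years in business 23 > 5 → New Business Authorization not required.
Art. III. seating 94 > 70; handles hazardous materials; vehicles 18 < 20 → Standard Permit required.
Art. IV. years in business 23 > 16; does not sell goods at retail → Established Business Certificate not required.
Art. V. operates coin-operated machines; years in business 23 > 22 → Operating Permit not required.
Art. VI. does not sell goods at retail; operates coin-operated machines → Operating Registration not required.
Art. VII. vehicles 18 > 13 → Compliance Permit required.
Art. VIII. vehicles 18 ≥ 9; years in business 23 ≥ 20 → Standard License required.
Art. IX. operates coin-operated machines → exempt from Standard Permit.
Art. X. operates coin-operated machines; years in business 23 < 30 → Commercial Registration not required.
Art. XI. does not sell goods at retail → Compliance Permit exemption does not apply.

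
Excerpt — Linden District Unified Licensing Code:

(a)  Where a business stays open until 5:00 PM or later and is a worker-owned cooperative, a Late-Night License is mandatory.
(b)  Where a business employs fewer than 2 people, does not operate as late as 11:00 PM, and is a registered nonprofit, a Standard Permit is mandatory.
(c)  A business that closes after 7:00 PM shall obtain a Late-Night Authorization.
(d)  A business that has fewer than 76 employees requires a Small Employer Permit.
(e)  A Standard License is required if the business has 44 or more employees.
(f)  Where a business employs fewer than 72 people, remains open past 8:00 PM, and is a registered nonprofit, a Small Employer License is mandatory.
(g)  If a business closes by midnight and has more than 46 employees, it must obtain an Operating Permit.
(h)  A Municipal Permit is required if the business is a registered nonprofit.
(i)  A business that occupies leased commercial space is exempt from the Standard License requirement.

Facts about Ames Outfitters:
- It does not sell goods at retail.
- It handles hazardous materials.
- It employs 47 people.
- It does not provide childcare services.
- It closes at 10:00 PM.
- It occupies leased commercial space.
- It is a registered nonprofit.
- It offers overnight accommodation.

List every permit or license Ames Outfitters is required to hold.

(a) closes 10:00 PM, after 5:00 PM; is a registered nonprofit (not: is a worker-owned cooperative) → Late-Night License not required.
(b) employees 47 ≥ 2; closes 10:00 PM, at/before 11:00 PM; is a registered nonprofit → Standard Permit not required.
(c) closes 10:00 PM, after 7:00 PM → Late-Night Authorization required.
(d) employees 47 < 76 → Small Employer Permit required.
(e) employees 47 ≥ 44 → Standard License required.
(f) employees 47 < 72; closes 10:00 PM, after 8:00 PM; is a registered nonprofit → Small Employer License required.
(g) closes 10:00 PM, at/before midnight; employees 47 > 46 → Operating Permit required.
(h) is a registered nonprofit → Municipal Permit required.
(i) occupies leased commercial space → exempt from Standard License.

Late-Night Authorization, Municipal Permit, Operating Permit, Small Employer License, Small Employer Permit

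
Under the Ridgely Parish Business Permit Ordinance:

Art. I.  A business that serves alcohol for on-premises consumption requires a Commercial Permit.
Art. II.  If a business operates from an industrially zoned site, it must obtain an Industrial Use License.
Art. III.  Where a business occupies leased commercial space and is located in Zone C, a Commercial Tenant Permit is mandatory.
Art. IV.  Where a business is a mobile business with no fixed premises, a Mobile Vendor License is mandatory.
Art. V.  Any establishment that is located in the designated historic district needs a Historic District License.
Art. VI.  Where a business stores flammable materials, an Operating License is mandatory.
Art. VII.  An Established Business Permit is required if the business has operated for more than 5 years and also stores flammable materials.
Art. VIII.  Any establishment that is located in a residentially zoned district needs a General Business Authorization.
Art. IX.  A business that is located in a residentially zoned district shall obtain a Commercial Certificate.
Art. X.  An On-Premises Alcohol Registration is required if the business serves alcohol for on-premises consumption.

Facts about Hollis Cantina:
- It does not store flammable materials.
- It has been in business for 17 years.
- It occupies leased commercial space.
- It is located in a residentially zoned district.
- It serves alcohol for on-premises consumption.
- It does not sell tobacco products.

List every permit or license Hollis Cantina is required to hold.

Commercial Certificate, Commercial Permit, General Business Authorization, On-Premises Alcohol Registration

Art. I. serves alcohol for on-premises consumption → Commercial Permit required.
Art. II. occupies leased commercial space (not: operates from an industrially zoned site) → Industrial Use License not required.
Art. III. occupies leased commercial space; is located in a residentially zoned district (not: is located in Zone C) → Commercial Tenant Permit not required.
Art. IV. occupies leased commercial space (not: is a mobile business with no fixed premises) → Mobile Vendor License not required.
Art. V. is located in a residentially zoned district (not: is located in the designated historic district) → Historic District License not required.
Art. VI. does not store flammable materials → Operating License not required.
Art. VII. years in business 17 > 5; does not store flammable materials → Established Business Permit not required.
Art. VIII. is located in a residentially zoned district → General Business Authorization required.
Art. IX. is located in a residentially zoned district → Commercial Certificate required.
Art. X. serves alcohol for on-premises consumption → On-Premises Alcohol Registration required.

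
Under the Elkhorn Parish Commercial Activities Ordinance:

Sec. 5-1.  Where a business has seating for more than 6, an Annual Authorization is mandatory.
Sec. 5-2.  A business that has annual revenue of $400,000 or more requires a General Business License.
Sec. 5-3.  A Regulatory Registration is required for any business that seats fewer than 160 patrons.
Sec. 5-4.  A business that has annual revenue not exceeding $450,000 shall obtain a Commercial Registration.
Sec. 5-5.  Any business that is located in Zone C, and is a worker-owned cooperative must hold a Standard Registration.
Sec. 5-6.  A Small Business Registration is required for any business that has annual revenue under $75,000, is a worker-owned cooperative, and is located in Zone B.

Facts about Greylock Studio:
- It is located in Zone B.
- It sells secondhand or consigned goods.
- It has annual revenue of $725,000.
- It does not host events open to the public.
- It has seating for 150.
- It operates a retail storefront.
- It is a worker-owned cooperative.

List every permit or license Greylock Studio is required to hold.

Sec. 5-1. seating 150 > 6 → Annual Authorization required.
Sec. 5-2. revenue $725,000 ≥ $400,000 → General Business License required.
Sec. 5-3. seating 150 < 160 → Regulatory Registration required.
Sec. 5-4. revenue $725,000 > $450,000 → Commercial Registration not required.
Sec. 5-5. is located in Zone B (not: is located in Zone C); is a worker-owned cooperative → Standard Registration not required.
Sec. 5-6. revenue $725,000 ≥ $75,000; is a worker-owned cooperative; is located in Zone B → Small Business Registration not required.

Annual Authorization, General Business License, Regulatory Registration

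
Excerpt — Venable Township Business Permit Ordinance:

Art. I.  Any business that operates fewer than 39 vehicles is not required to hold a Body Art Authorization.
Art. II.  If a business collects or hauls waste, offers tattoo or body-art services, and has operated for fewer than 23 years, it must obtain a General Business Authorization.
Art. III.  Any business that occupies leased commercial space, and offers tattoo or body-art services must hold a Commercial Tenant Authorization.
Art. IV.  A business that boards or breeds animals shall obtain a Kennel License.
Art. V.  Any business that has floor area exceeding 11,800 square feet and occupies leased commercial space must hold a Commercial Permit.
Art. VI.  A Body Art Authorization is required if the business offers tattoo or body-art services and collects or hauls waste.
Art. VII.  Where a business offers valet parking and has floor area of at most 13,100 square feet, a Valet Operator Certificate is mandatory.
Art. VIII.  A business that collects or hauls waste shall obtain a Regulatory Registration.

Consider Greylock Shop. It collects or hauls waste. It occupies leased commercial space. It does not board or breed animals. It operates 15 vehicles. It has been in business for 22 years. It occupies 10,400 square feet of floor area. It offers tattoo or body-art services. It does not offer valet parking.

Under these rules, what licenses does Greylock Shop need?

Commercial Tenant Authorization, General Business Authorization, Regulatory Registration

Art. I. vehicles 15 < 39 → exempt from Body Art Authorization.
Art. II. collects or hauls waste; offers tattoo or body-art services; years in business 22 < 23 → General Business Authorization required.
Art. III. occupies leased commercial space; offers tattoo or body-art services → Commercial Tenant Authorization required.
Art. IV. does not board or breed animals → Kennel License not required.
Art. V. floor area 10,400 square feet ≤ 11,800 square feet; occupies leased commercial space → Commercial Permit not required.
Art. VI. offers tattoo or body-art services; collects or hauls waste → Body Art Authorization required.
Art. VII. does not offer valet parking; floor area 10,400 square feet ≤ 13,100 square feet → Valet Operator Certificate not required.
Art. VIII. collects or hauls waste → Regulatory Registration required.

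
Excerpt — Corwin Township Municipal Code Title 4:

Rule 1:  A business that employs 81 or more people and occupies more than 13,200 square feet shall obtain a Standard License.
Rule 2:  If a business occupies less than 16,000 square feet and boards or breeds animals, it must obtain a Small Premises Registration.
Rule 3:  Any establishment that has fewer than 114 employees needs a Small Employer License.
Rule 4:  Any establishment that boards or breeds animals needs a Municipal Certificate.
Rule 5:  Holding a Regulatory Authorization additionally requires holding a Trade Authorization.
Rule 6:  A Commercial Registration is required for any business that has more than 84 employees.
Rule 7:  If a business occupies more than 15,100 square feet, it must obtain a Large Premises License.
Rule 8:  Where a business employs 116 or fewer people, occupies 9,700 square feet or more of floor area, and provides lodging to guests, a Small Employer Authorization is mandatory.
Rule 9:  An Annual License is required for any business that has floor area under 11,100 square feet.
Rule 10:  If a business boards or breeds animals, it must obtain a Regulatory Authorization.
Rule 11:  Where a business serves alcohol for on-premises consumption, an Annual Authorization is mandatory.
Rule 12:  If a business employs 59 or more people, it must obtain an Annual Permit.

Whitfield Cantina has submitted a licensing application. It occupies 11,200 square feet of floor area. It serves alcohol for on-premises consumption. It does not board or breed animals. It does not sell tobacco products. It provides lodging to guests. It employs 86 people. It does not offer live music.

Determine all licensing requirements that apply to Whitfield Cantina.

Rule 1: employees 86 ≥ 81; floor area 11,200 square feet ≤ 13,200 square feet → Standard License not required.
Rule 2: floor area 11,200 square feet < 16,000 square feet; does not board or breed animals → Small Premises Registration not required.
Rule 3: employees 86 < 114 → Small Employer License required.
Rule 4: does not board or breed animals → Municipal Certificate not required.
Rule 5: Regulatory Authorization is not required → no effect.
Rule 6: employees 86 > 84 → Commercial Registration required.
Rule 7: floor area 11,200 square feet ≤ 15,100 square feet → Large Premises License not required.
Rule 8: employees 86 ≤ 116; floor area 11,200 square feet ≥ 9,700 square feet; provides lodging to guests → Small Employer Authorization required.
Rule 9: floor area 11,200 square feet ≥ 11,100 square feet → Annual License not required.
Rule 10: does not board or breed animals → Regulatory Authorization not required.
Rule 11: serves alcohol for on-premises consumption → Annual Authorization required.
Rule 12: employees 86 ≥ 59 → Annual Permit required.

Annual Authorization, Annual Permit, Commercial Registration, Small Employer Authorization, Small Employer License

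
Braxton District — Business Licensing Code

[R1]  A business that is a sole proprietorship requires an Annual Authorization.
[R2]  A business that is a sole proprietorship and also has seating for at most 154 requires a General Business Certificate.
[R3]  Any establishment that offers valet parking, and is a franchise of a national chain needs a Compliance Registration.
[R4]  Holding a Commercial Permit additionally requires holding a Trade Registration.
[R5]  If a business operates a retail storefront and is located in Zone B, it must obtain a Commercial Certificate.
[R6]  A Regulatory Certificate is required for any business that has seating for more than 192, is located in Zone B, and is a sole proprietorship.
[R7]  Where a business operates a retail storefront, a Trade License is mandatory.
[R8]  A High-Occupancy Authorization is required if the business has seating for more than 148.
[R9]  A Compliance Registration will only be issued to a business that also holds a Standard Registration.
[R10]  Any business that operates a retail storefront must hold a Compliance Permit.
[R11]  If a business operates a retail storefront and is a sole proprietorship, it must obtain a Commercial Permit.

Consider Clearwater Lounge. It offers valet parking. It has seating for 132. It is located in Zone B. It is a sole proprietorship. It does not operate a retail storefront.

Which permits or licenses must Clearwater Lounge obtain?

[R1] is a sole proprietorship → Annual Authorization required.
[R2] is a sole proprietorship; seating 132 ≤ 154 → General Business Certificate required.
[R3] offers valet parking; is a sole proprietorship (not: is a franchise of a national chain) → Compliance Registration not required.
[R4] Commercial Permit is not required → no effect.
[R5] does not operate a retail storefront; is located in Zone B → Commercial Certificate not required.
[R6] seating 132 ≤ 192; is located in Zone B; is a sole proprietorship → Regulatory Certificate not required.
[R7] does not operate a retail storefront → Trade License not required.
[R8] seating 132 ≤ 148 → High-Occupancy Authorization not required.
[R9] Compliance Registration is not required → no effect.
[R10] does not operate a retail storefront → Compliance Permit not required.
[R11] does not operate a retail storefront; is a sole proprietorship → Commercial Permit not required.

Annual Authorization, General Business Certificate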